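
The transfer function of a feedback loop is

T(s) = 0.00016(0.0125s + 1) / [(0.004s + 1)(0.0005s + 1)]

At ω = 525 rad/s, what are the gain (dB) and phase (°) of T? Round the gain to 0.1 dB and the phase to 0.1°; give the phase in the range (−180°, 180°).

-67.1 dB, 2.1°

At ω = 525 rad/s:
zero (1 + j525·0.0125) = 1 + j6.5625 → |·| ≈ 6.6383, ∠ ≈ 81.34°
pole (1 + j525·0.004) = 1 + j2.1 → |·| ≈ 2.3259, ∠ ≈ 64.54°
pole (1 + j525·0.0005) = 1 + j0.2625 → |·| ≈ 1.0339, ∠ ≈ 14.71°
|T| = 0.00016 · 6.6383 / (2.3259 · 1.0339) ≈ 0.00044168
Gain = 20 log₁₀(0.00044168) ≈ -67.10 dB
∠T = (81.34°) − (64.54° + 14.71°) = 2.09°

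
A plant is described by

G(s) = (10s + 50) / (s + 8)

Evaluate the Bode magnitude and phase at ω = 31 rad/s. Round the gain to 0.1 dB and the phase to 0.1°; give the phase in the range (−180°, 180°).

Substitute s = j31:
Numerator: 10(j31) + 50 = 50 + j310
Denominator: (j31) + 8 = 8 + j31
|N| = √(50² + 310²) ≈ 314.01, ∠N ≈ 80.84°
|D| = √(8² + 31²) ≈ 32.016, ∠D ≈ 75.53°
|G| = 314.01 / 32.016 ≈ 9.8079
Gain = 20 log₁₀(9.8079) ≈ 19.83 dB
∠G = 80.84° − 75.53° = 5.31°

19.8 dB, 5.3°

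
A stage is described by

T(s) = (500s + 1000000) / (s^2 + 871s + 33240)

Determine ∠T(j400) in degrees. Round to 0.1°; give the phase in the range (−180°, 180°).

Substitute s = j400:
Numerator: 500(j400) + 1000000 = 1000000 + j200000
Denominator: (j400)^2 + 871(j400) + 33240 = -126760 + j348400
|N| = √(1000000² + 200000²) ≈ 1.0198e+06, ∠N ≈ 11.31°
|D| = √(126760² + 348400²) ≈ 3.7074e+05, ∠D ≈ 109.99°
∠T = 11.31° − 109.99° = -98.68°

-98.7°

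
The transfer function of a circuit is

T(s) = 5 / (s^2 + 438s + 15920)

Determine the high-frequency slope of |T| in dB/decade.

Each pole contributes −20 dB/decade at high frequency; each zero contributes +20 dB/decade.
Net: 0 zero(s) − 2 pole(s) → -40 dB/decade.

-40 dB/decade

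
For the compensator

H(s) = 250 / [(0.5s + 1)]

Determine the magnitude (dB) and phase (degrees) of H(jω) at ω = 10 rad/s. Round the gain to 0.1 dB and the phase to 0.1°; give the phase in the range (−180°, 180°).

At ω = 10 rad/s:
pole (1 + j10·0.5) = 1 + j5 → |·| ≈ 5.099, ∠ ≈ 78.69°
|H| = 250 · 1 / (5.099) ≈ 49.029
Gain = 20 log₁₀(49.029) ≈ 33.81 dB
∠H = (0°) − (78.69°) = -78.69°

33.8 dB, -78.7°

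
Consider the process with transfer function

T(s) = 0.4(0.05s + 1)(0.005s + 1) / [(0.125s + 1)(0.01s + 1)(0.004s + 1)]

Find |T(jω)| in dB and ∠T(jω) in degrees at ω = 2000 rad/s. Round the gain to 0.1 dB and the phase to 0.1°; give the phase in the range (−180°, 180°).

-40.0 dB, -86.1°

At ω = 2000 rad/s:
zero (1 + j2000·0.05) = 1 + j100 → |·| ≈ 100, ∠ ≈ 89.43°
zero (1 + j2000·0.005) = 1 + j10 → |·| ≈ 10.05, ∠ ≈ 84.29°
pole (1 + j2000·0.125) = 1 + j250 → |·| ≈ 250, ∠ ≈ 89.77°
pole (1 + j2000·0.01) = 1 + j20 → |·| ≈ 20.025, ∠ ≈ 87.14°
pole (1 + j2000·0.004) = 1 + j8 → |·| ≈ 8.0623, ∠ ≈ 82.87°
|T| = 0.4 · 100 · 10.05 / (250 · 20.025 · 8.0623) ≈ 0.0099599
Gain = 20 log₁₀(0.0099599) ≈ -40.03 dB
∠T = (89.43° + 84.29°) − (89.77° + 87.14° + 82.87°) = -86.06°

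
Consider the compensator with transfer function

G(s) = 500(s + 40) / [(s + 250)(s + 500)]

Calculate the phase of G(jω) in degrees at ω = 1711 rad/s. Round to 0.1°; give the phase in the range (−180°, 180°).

At s = jω = j1711:
zero (s+40): 40 + j1711 → |·| = √(40²+1711²) = √2929121 ≈ 1711.5, ∠ = arctan(1711/40) ≈ 88.66°
pole (s+250): 250 + j1711 → |·| = √(250²+1711²) = √2990021 ≈ 1729.2, ∠ = arctan(1711/250) ≈ 81.69°
pole (s+500): 500 + j1711 → |·| = √(500²+1711²) = √3177521 ≈ 1782.6, ∠ = arctan(1711/500) ≈ 73.71°
∠G = 88.66° − 155.40° = -66.74°

-66.7°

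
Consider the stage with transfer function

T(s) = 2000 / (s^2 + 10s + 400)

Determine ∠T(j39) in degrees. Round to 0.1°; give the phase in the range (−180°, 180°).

At s = jω = j39:
quadratic: (j39)² + 10·j39 + 400 = -1121 + j390 → |·| ≈ 1186.9, ∠ ≈ 160.82°
∠T = 0.00° − 160.82° = -160.82°

-160.8°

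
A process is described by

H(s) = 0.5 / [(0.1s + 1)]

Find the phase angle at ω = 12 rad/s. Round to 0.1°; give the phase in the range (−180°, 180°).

-50.2°

At ω = 12 rad/s:
pole (1 + j12·0.1) = 1 + j1.2 → |·| ≈ 1.562, ∠ ≈ 50.19°
∠H = (0°) − (50.19°) = -50.19°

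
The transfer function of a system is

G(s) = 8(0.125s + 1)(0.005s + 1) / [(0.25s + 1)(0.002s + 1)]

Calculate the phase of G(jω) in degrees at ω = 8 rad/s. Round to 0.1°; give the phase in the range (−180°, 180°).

At ω = 8 rad/s:
zero (1 + j8·0.125) = 1 + j1 → |·| ≈ 1.4142, ∠ ≈ 45.00°
zero (1 + j8·0.005) = 1 + j0.04 → |·| ≈ 1.0008, ∠ ≈ 2.29°
pole (1 + j8·0.25) = 1 + j2 → |·| ≈ 2.2361, ∠ ≈ 63.43°
pole (1 + j8·0.002) = 1 + j0.016 → |·| ≈ 1.0001, ∠ ≈ 0.92°
∠G = (45.00° + 2.29°) − (63.43° + 0.92°) = -17.06°

-17.1°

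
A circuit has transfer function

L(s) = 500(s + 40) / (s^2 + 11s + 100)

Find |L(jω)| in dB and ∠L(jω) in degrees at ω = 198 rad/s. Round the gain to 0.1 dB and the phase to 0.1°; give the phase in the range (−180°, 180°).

At s = jω = j198:
zero (s+40): 40 + j198 → |·| = √(40²+198²) = √40804 ≈ 202, ∠ = arctan(198/40) ≈ 78.58°
quadratic: (j198)² + 11·j198 + 100 = -39104 + j2178 → |·| ≈ 39165, ∠ ≈ 176.81°
|L| = 500 · 202 / 39165 ≈ 2.5788
Gain = 20 log₁₀(2.5788) ≈ 8.23 dB
∠L = 78.58° − 176.81° = -98.23°

8.2 dB, -98.2°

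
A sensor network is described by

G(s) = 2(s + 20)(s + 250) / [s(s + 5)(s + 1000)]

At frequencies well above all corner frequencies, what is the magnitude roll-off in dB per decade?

-20 dB/decade

Each pole contributes −20 dB/decade at high frequency; each zero contributes +20 dB/decade.
Net: 2 zero(s) − 3 pole(s) → -20 dB/decade.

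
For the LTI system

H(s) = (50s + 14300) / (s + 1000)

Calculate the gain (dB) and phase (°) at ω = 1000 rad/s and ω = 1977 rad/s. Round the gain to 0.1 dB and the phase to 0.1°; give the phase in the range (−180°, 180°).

ω = 1000: 31.3 dB, 29.0°; ω = 1977: 33.1 dB, 18.6°

Substitute s = j1000:
Numerator: 50(j1000) + 14300 = 14300 + j50000
Denominator: (j1000) + 1000 = 1000 + j1000
|N| = √(14300² + 50000²) ≈ 52005, ∠N ≈ 74.04°
|D| = √(1000² + 1000²) ≈ 1414.2, ∠D ≈ 45.00°
|H| = 52005 / 1414.2 ≈ 36.773
Gain = 20 log₁₀(36.773) ≈ 31.31 dB
∠H = 74.04° − 45.00° = 29.04°

Substitute s = j1977:
Numerator: 50(j1977) + 14300 = 14300 + j98850
Denominator: (j1977) + 1000 = 1000 + j1977
|N| = √(14300² + 98850²) ≈ 99879, ∠N ≈ 81.77°
|D| = √(1000² + 1977²) ≈ 2215.5, ∠D ≈ 63.17°
|H| = 99879 / 2215.5 ≈ 45.082
Gain = 20 log₁₀(45.082) ≈ 33.08 dB
∠H = 81.77° − 63.17° = 18.60°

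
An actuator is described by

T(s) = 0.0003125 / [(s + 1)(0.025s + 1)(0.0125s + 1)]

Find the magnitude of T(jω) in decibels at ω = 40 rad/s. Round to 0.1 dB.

-106.1 dB

At ω = 40 rad/s:
pole (1 + j40·1) = 1 + j40 → |·| ≈ 40.012, ∠ ≈ 88.57°
pole (1 + j40·0.025) = 1 + j1 → |·| ≈ 1.4142, ∠ ≈ 45.00°
pole (1 + j40·0.0125) = 1 + j0.5 → |·| ≈ 1.118, ∠ ≈ 26.57°
|T| = 0.0003125 · 1 / (40.012 · 1.4142 · 1.118) ≈ 4.9398e-06
Gain = 20 log₁₀(4.9398e-06) ≈ -106.13 dB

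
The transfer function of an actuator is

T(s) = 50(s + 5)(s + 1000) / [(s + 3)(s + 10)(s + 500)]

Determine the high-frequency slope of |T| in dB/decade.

-20 dB/decade

Each pole contributes −20 dB/decade at high frequency; each zero contributes +20 dB/decade.
Net: 2 zero(s) − 3 pole(s) → -20 dB/decade.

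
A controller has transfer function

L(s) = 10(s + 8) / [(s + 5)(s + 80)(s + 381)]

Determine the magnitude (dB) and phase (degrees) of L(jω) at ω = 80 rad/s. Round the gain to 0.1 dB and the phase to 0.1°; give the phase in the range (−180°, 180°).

At s = jω = j80:
zero (s+8): 8 + j80 → |·| = √(8²+80²) = √6464 ≈ 80.399, ∠ = arctan(80/8) ≈ 84.29°
pole (s+5): 5 + j80 → |·| = √(5²+80²) = √6425 ≈ 80.156, ∠ = arctan(80/5) ≈ 86.42°
pole (s+80): 80 + j80 → |·| = √(80²+80²) = √12800 ≈ 113.14, ∠ = arctan(80/80) ≈ 45.00°
pole (s+381): 381 + j80 → |·| = √(381²+80²) = √151561 ≈ 389.31, ∠ = arctan(80/381) ≈ 11.86°
|L| = 10 · 80.399 / 3.5306e+06 ≈ 0.00022772
Gain = 20 log₁₀(0.00022772) ≈ -72.85 dB
∠L = 84.29° − 143.28° = -58.99°

-72.9 dB, -59.0°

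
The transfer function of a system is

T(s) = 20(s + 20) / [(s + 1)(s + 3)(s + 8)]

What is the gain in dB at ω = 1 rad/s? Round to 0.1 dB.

20.9 dB

At s = jω = j1:
zero (s+20): 20 + j1 → |·| = √(20²+1²) = √401 ≈ 20.025, ∠ = arctan(1/20) ≈ 2.86°
pole (s+1): 1 + j1 → |·| = √(1²+1²) = √2 ≈ 1.4142, ∠ = arctan(1/1) ≈ 45.00°
pole (s+3): 3 + j1 → |·| = √(3²+1²) = √10 ≈ 3.1623, ∠ = arctan(1/3) ≈ 18.43°
pole (s+8): 8 + j1 → |·| = √(8²+1²) = √65 ≈ 8.0623, ∠ = arctan(1/8) ≈ 7.13°
|T| = 20 · 20.025 / 36.056 ≈ 11.108
Gain = 20 log₁₀(11.108) ≈ 20.91 dB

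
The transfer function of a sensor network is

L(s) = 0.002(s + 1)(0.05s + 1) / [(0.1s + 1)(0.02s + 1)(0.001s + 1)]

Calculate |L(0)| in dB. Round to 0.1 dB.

-54.0 dB

L(0) = 0.002 · 1 / 1 = 0.002
20 log₁₀(0.002) ≈ -53.98 dB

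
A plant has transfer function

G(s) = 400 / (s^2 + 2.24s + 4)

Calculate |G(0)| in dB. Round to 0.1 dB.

G(0) = 400 / 4 = 100
20 log₁₀(100) ≈ 40.00 dB

40.0 dB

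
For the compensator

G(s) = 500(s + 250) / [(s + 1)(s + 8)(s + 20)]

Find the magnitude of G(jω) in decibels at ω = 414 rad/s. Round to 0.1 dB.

At s = jω = j414:
zero (s+250): 250 + j414 → |·| = √(250²+414²) = √233896 ≈ 483.63, ∠ = arctan(414/250) ≈ 58.87°
pole (s+1): 1 + j414 → |·| = √(1²+414²) = √171397 ≈ 414, ∠ = arctan(414/1) ≈ 89.86°
pole (s+8): 8 + j414 → |·| = √(8²+414²) = √171460 ≈ 414.08, ∠ = arctan(414/8) ≈ 88.89°
pole (s+20): 20 + j414 → |·| = √(20²+414²) = √171796 ≈ 414.48, ∠ = arctan(414/20) ≈ 87.23°
|G| = 500 · 483.63 / 7.1054e+07 ≈ 0.0034033
Gain = 20 log₁₀(0.0034033) ≈ -49.36 dB

-49.4 dB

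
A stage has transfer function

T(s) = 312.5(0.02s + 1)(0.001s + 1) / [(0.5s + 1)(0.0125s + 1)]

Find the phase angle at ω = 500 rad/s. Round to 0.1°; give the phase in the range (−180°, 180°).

-59.8°

At ω = 500 rad/s:
zero (1 + j500·0.02) = 1 + j10 → |·| ≈ 10.05, ∠ ≈ 84.29°
zero (1 + j500·0.001) = 1 + j0.5 → |·| ≈ 1.118, ∠ ≈ 26.57°
pole (1 + j500·0.5) = 1 + j250 → |·| ≈ 250, ∠ ≈ 89.77°
pole (1 + j500·0.0125) = 1 + j6.25 → |·| ≈ 6.3295, ∠ ≈ 80.91°
∠T = (84.29° + 26.57°) − (89.77° + 80.91°) = -59.82°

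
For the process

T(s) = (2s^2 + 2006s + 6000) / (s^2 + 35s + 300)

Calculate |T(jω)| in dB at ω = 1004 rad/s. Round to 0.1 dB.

9.0 dB

Substitute s = j1004:
Numerator: 2(j1004)^2 + 2006(j1004) + 6000 = -2010032 + j2014024
Denominator: (j1004)^2 + 35(j1004) + 300 = -1007716 + j35140
|N| = √(2010032² + 2014024²) ≈ 2.8454e+06, ∠N ≈ 134.94°
|D| = √(1007716² + 35140²) ≈ 1.0083e+06, ∠D ≈ 178.00°
|T| = 2.8454e+06 / 1.0083e+06 ≈ 2.822
Gain = 20 log₁₀(2.822) ≈ 9.01 dB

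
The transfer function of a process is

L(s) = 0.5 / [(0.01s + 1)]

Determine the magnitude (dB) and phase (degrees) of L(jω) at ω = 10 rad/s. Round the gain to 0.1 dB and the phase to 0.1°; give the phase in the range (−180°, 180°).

At ω = 10 rad/s:
pole (1 + j10·0.01) = 1 + j0.1 → |·| ≈ 1.005, ∠ ≈ 5.71°
|L| = 0.5 · 1 / (1.005) ≈ 0.49751
Gain = 20 log₁₀(0.49751) ≈ -6.06 dB
∠L = (0°) − (5.71°) = -5.71°

-6.1 dB, -5.7°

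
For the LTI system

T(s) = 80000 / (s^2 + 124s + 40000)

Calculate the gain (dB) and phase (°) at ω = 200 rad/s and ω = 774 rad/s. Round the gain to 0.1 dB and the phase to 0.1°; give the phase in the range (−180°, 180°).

ω = 200: 10.2 dB, -90.0°; ω = 774: -17.0 dB, -170.3°

At s = jω = j200:
quadratic: (j200)² + 124·j200 + 40000 = 0 + j24800 → |·| ≈ 24800, ∠ ≈ 90.00°
|T| = 80000 / 24800 ≈ 3.2258
Gain = 20 log₁₀(3.2258) ≈ 10.17 dB
∠T = 0.00° − 90.00° = -90.00°

At s = jω = j774:
quadratic: (j774)² + 124·j774 + 40000 = -559076 + j95976 → |·| ≈ 5.6725e+05, ∠ ≈ 170.26°
|T| = 80000 / 5.6725e+05 ≈ 0.14103
Gain = 20 log₁₀(0.14103) ≈ -17.01 dB
∠T = 0.00° − 170.26° = -170.26°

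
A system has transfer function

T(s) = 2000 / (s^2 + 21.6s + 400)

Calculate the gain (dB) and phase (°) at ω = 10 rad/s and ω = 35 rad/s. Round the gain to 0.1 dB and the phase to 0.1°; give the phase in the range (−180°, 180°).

ω = 10: 14.7 dB, -35.8°; ω = 35: 5.0 dB, -137.5°

At s = jω = j10:
quadratic: (j10)² + 21.6·j10 + 400 = 300 + j216 → |·| ≈ 369.67, ∠ ≈ 35.75°
|T| = 2000 / 369.67 ≈ 5.4102
Gain = 20 log₁₀(5.4102) ≈ 14.66 dB
∠T = 0.00° − 35.75° = -35.75°

At s = jω = j35:
quadratic: (j35)² + 21.6·j35 + 400 = -825 + j756 → |·| ≈ 1119, ∠ ≈ 137.50°
|T| = 2000 / 1119 ≈ 1.7873
Gain = 20 log₁₀(1.7873) ≈ 5.04 dB
∠T = 0.00° − 137.50° = -137.50°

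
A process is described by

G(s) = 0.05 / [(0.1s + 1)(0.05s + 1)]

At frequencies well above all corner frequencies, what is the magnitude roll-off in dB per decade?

-40 dB/decade

Each pole contributes −20 dB/decade at high frequency; each zero contributes +20 dB/decade.
Net: 0 zero(s) − 2 pole(s) → -40 dB/decade.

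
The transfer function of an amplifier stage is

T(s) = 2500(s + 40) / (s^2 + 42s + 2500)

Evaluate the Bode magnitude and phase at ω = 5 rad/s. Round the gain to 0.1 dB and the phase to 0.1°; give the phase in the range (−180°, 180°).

At s = jω = j5:
zero (s+40): 40 + j5 → |·| = √(40²+5²) = √1625 ≈ 40.311, ∠ = arctan(5/40) ≈ 7.13°
quadratic: (j5)² + 42·j5 + 2500 = 2475 + j210 → |·| ≈ 2483.9, ∠ ≈ 4.85°
|T| = 2500 · 40.311 / 2483.9 ≈ 40.572
Gain = 20 log₁₀(40.572) ≈ 32.16 dB
∠T = 7.13° − 4.85° = 2.28°

32.2 dB, 2.3°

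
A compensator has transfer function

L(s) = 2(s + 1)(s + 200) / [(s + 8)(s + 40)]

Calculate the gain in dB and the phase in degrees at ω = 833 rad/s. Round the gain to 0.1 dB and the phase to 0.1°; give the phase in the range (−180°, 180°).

At s = jω = j833:
zero (s+1): 1 + j833 → |·| = √(1²+833²) = √693890 ≈ 833, ∠ = arctan(833/1) ≈ 89.93°
zero (s+200): 200 + j833 → |·| = √(200²+833²) = √733889 ≈ 856.67, ∠ = arctan(833/200) ≈ 76.50°
pole (s+8): 8 + j833 → |·| = √(8²+833²) = √693953 ≈ 833.04, ∠ = arctan(833/8) ≈ 89.45°
pole (s+40): 40 + j833 → |·| = √(40²+833²) = √695489 ≈ 833.96, ∠ = arctan(833/40) ≈ 87.25°
|L| = 2 · 7.1361e+05 / 6.9472e+05 ≈ 2.0544
Gain = 20 log₁₀(2.0544) ≈ 6.25 dB
∠L = 166.43° − 176.70° = -10.27°

6.3 dB, -10.3°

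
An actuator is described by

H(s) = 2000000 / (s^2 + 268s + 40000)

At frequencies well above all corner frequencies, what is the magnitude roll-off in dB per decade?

Each pole contributes −20 dB/decade at high frequency; each zero contributes +20 dB/decade.
Net: 0 zero(s) − 2 pole(s) → -40 dB/decade.

-40 dB/decade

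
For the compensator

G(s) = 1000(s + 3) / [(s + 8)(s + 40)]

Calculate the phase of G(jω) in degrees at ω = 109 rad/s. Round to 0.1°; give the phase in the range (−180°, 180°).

-67.2°

At s = jω = j109:
zero (s+3): 3 + j109 → |·| = √(3²+109²) = √11890 ≈ 109.04, ∠ = arctan(109/3) ≈ 88.42°
pole (s+8): 8 + j109 → |·| = √(8²+109²) = √11945 ≈ 109.29, ∠ = arctan(109/8) ≈ 85.80°
pole (s+40): 40 + j109 → |·| = √(40²+109²) = √13481 ≈ 116.11, ∠ = arctan(109/40) ≈ 69.85°
∠G = 88.42° − 155.65° = -67.23°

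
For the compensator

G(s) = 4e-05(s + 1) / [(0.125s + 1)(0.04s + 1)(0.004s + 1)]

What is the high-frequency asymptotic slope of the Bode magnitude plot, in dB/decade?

Each pole contributes −20 dB/decade at high frequency; each zero contributes +20 dB/decade.
Net: 1 zero(s) − 3 pole(s) → -40 dB/decade.

-40 dB/decade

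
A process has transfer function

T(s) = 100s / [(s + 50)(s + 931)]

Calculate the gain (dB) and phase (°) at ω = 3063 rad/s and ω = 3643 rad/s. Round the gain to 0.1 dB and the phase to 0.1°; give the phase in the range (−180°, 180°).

ω = 3063: -30.1 dB, -72.2°; ω = 3643: -31.5 dB, -74.9°

At s = jω = j3063:
zero at origin: s = j3063 → |·| = 3063, ∠ = 90.00°
pole (s+50): 50 + j3063 → |·| = √(50²+3063²) = √9384469 ≈ 3063.4, ∠ = arctan(3063/50) ≈ 89.06°
pole (s+931): 931 + j3063 → |·| = √(931²+3063²) = √10248730 ≈ 3201.4, ∠ = arctan(3063/931) ≈ 73.09°
|T| = 100 · 3063 / 9.8072e+06 ≈ 0.031232
Gain = 20 log₁₀(0.031232) ≈ -30.11 dB
∠T = 90.00° − 162.15° = -72.15°

At s = jω = j3643:
zero at origin: s = j3643 → |·| = 3643, ∠ = 90.00°
pole (s+50): 50 + j3643 → |·| = √(50²+3643²) = √13273949 ≈ 3643.3, ∠ = arctan(3643/50) ≈ 89.21°
pole (s+931): 931 + j3643 → |·| = √(931²+3643²) = √14138210 ≈ 3760.1, ∠ = arctan(3643/931) ≈ 75.66°
|T| = 100 · 3643 / 1.3699e+07 ≈ 0.026593
Gain = 20 log₁₀(0.026593) ≈ -31.50 dB
∠T = 90.00° − 164.87° = -74.87°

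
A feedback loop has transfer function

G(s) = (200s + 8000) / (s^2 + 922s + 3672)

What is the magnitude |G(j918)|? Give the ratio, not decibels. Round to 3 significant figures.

Substitute s = j918:
Numerator: 200(j918) + 8000 = 8000 + j183600
Denominator: (j918)^2 + 922(j918) + 3672 = -839052 + j846396
|N| = √(8000² + 183600²) ≈ 1.8377e+05, ∠N ≈ 87.51°
|D| = √(839052² + 846396²) ≈ 1.1918e+06, ∠D ≈ 134.75°
|G| = 1.8377e+05 / 1.1918e+06 ≈ 0.1542

0.154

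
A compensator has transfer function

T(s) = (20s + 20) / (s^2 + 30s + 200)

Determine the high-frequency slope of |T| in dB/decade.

-20 dB/decade

Each pole contributes −20 dB/decade at high frequency; each zero contributes +20 dB/decade.
Net: 1 zero(s) − 2 pole(s) → -20 dB/decade.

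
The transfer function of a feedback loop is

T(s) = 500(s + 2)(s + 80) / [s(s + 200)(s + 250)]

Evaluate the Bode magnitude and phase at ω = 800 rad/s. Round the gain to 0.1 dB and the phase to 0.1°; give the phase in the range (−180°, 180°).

At s = jω = j800:
zero (s+2): 2 + j800 → |·| = √(2²+800²) = √640004 ≈ 800, ∠ = arctan(800/2) ≈ 89.86°
zero (s+80): 80 + j800 → |·| = √(80²+800²) = √646400 ≈ 803.99, ∠ = arctan(800/80) ≈ 84.29°
pole (s+200): 200 + j800 → |·| = √(200²+800²) = √680000 ≈ 824.62, ∠ = arctan(800/200) ≈ 75.96°
pole (s+250): 250 + j800 → |·| = √(250²+800²) = √702500 ≈ 838.15, ∠ = arctan(800/250) ≈ 72.65°
pole at origin: |s| = 800, ∠ = 90.00° (in denominator)
|T| = 500 · 6.4319e+05 / 5.5292e+08 ≈ 0.58163
Gain = 20 log₁₀(0.58163) ≈ -4.71 dB
∠T = 174.15° − 238.61° = -64.46°

-4.7 dB, -64.5°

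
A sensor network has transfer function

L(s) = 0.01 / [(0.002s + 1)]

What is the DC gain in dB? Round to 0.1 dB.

L(0) = 0.01 · 1 / 1 = 0.01
20 log₁₀(0.01) ≈ -40.00 dB

-40.0 dB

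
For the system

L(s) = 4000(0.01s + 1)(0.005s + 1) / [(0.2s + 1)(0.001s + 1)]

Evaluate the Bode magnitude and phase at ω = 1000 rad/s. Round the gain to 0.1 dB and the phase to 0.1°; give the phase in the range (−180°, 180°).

57.2 dB, 28.3°

At ω = 1000 rad/s:
zero (1 + j1000·0.01) = 1 + j10 → |·| ≈ 10.05, ∠ ≈ 84.29°
zero (1 + j1000·0.005) = 1 + j5 → |·| ≈ 5.099, ∠ ≈ 78.69°
pole (1 + j1000·0.2) = 1 + j200 → |·| ≈ 200, ∠ ≈ 89.71°
pole (1 + j1000·0.001) = 1 + j1 → |·| ≈ 1.4142, ∠ ≈ 45.00°
|L| = 4000 · 10.05 · 5.099 / (200 · 1.4142) ≈ 724.72
Gain = 20 log₁₀(724.72) ≈ 57.20 dB
∠L = (84.29° + 78.69°) − (89.71° + 45.00°) = 28.27°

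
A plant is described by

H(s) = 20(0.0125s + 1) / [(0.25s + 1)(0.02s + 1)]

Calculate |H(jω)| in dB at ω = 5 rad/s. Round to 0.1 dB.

At ω = 5 rad/s:
zero (1 + j5·0.0125) = 1 + j0.0625 → |·| ≈ 1.002, ∠ ≈ 3.58°
pole (1 + j5·0.25) = 1 + j1.25 → |·| ≈ 1.6008, ∠ ≈ 51.34°
pole (1 + j5·0.02) = 1 + j0.1 → |·| ≈ 1.005, ∠ ≈ 5.71°
|H| = 20 · 1.002 / (1.6008 · 1.005) ≈ 12.456
Gain = 20 log₁₀(12.456) ≈ 21.91 dB

21.9 dB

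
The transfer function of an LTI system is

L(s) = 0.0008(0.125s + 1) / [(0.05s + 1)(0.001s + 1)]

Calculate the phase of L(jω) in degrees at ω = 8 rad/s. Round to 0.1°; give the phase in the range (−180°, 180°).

22.7°

At ω = 8 rad/s:
zero (1 + j8·0.125) = 1 + j1 → |·| ≈ 1.4142, ∠ ≈ 45.00°
pole (1 + j8·0.05) = 1 + j0.4 → |·| ≈ 1.077, ∠ ≈ 21.80°
pole (1 + j8·0.001) = 1 + j0.008 → |·| ≈ 1, ∠ ≈ 0.46°
∠L = (45.00°) − (21.80° + 0.46°) = 22.74°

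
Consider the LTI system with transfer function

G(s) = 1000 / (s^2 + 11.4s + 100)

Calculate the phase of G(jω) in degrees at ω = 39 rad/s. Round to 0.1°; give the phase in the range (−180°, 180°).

At s = jω = j39:
quadratic: (j39)² + 11.4·j39 + 100 = -1421 + j444.6 → |·| ≈ 1488.9, ∠ ≈ 162.63°
∠G = 0.00° − 162.63° = -162.63°

-162.6°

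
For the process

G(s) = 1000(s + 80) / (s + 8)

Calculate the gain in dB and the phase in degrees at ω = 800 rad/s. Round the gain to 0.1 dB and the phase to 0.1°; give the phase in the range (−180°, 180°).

At s = jω = j800:
zero (s+80): 80 + j800 → |·| = √(80²+800²) = √646400 ≈ 803.99, ∠ = arctan(800/80) ≈ 84.29°
pole (s+8): 8 + j800 → |·| = √(8²+800²) = √640064 ≈ 800.04, ∠ = arctan(800/8) ≈ 89.43°
|G| = 1000 · 803.99 / 800.04 ≈ 1004.9
Gain = 20 log₁₀(1004.9) ≈ 60.04 dB
∠G = 84.29° − 89.43° = -5.14°

60.0 dB, -5.1°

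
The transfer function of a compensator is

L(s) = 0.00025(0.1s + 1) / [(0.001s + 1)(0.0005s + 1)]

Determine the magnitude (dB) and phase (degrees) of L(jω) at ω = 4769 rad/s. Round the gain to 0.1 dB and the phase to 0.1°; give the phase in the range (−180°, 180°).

-40.5 dB, -55.5°

At ω = 4769 rad/s:
zero (1 + j4769·0.1) = 1 + j476.9 → |·| ≈ 476.9, ∠ ≈ 89.88°
pole (1 + j4769·0.001) = 1 + j4.769 → |·| ≈ 4.8727, ∠ ≈ 78.16°
pole (1 + j4769·0.0005) = 1 + j2.3845 → |·| ≈ 2.5857, ∠ ≈ 67.25°
|L| = 0.00025 · 476.9 / (4.8727 · 2.5857) ≈ 0.0094628
Gain = 20 log₁₀(0.0094628) ≈ -40.48 dB
∠L = (89.88°) − (78.16° + 67.25°) = -55.53°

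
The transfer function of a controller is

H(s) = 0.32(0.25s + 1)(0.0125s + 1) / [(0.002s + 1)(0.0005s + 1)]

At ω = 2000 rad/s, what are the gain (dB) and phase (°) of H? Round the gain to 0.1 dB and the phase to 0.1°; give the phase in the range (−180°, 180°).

56.7 dB, 56.6°

At ω = 2000 rad/s:
zero (1 + j2000·0.25) = 1 + j500 → |·| ≈ 500, ∠ ≈ 89.89°
zero (1 + j2000·0.0125) = 1 + j25 → |·| ≈ 25.02, ∠ ≈ 87.71°
pole (1 + j2000·0.002) = 1 + j4 → |·| ≈ 4.1231, ∠ ≈ 75.96°
pole (1 + j2000·0.0005) = 1 + j1 → |·| ≈ 1.4142, ∠ ≈ 45.00°
|H| = 0.32 · 500 · 25.02 / (4.1231 · 1.4142) ≈ 686.55
Gain = 20 log₁₀(686.55) ≈ 56.73 dB
∠H = (89.89° + 87.71°) − (75.96° + 45.00°) = 56.64°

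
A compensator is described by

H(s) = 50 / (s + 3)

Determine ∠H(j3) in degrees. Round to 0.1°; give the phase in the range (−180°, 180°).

-45.0°

At s = jω = j3:
pole (s+3): 3 + j3 → |·| = √(3²+3²) = √18 ≈ 4.2426, ∠ = arctan(3/3) ≈ 45.00°
∠H = 0.00° − 45.00° = -45.00°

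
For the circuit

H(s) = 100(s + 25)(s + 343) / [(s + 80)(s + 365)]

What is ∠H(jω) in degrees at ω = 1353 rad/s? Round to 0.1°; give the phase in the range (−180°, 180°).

At s = jω = j1353:
zero (s+25): 25 + j1353 → |·| = √(25²+1353²) = √1831234 ≈ 1353.2, ∠ = arctan(1353/25) ≈ 88.94°
zero (s+343): 343 + j1353 → |·| = √(343²+1353²) = √1948258 ≈ 1395.8, ∠ = arctan(1353/343) ≈ 75.77°
pole (s+80): 80 + j1353 → |·| = √(80²+1353²) = √1837009 ≈ 1355.4, ∠ = arctan(1353/80) ≈ 86.62°
pole (s+365): 365 + j1353 → |·| = √(365²+1353²) = √1963834 ≈ 1401.4, ∠ = arctan(1353/365) ≈ 74.90°
∠H = 164.71° − 161.52° = 3.19°

3.2°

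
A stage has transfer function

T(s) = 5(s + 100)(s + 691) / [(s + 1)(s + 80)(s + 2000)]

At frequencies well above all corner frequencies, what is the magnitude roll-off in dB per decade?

Each pole contributes −20 dB/decade at high frequency; each zero contributes +20 dB/decade.
Net: 2 zero(s) − 3 pole(s) → -20 dB/decade.

-20 dB/decade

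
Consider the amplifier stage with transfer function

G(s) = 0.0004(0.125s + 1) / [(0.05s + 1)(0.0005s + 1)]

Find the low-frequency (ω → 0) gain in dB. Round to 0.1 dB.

-68.0 dB

G(0) = 0.0004 · 1 / 1 = 0.0004
20 log₁₀(0.0004) ≈ -67.96 dB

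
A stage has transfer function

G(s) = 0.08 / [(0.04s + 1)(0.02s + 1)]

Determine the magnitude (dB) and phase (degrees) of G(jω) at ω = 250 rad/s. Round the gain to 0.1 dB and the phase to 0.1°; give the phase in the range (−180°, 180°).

At ω = 250 rad/s:
pole (1 + j250·0.04) = 1 + j10 → |·| ≈ 10.05, ∠ ≈ 84.29°
pole (1 + j250·0.02) = 1 + j5 → |·| ≈ 5.099, ∠ ≈ 78.69°
|G| = 0.08 · 1 / (10.05 · 5.099) ≈ 0.0015611
Gain = 20 log₁₀(0.0015611) ≈ -56.13 dB
∠G = (0°) − (84.29° + 78.69°) = -162.98°

-56.1 dB, -163.0°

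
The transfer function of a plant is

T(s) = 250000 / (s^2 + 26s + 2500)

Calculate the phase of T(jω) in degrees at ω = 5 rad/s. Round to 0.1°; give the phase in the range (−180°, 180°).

At s = jω = j5:
quadratic: (j5)² + 26·j5 + 2500 = 2475 + j130 → |·| ≈ 2478.4, ∠ ≈ 3.01°
∠T = 0.00° − 3.01° = -3.01°

-3.0°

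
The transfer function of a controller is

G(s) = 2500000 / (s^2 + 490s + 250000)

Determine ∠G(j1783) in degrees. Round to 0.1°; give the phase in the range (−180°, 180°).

-163.4°

At s = jω = j1783:
quadratic: (j1783)² + 490·j1783 + 250000 = -2929089 + j873670 → |·| ≈ 3.0566e+06, ∠ ≈ 163.39°
∠G = 0.00° − 163.39° = -163.39°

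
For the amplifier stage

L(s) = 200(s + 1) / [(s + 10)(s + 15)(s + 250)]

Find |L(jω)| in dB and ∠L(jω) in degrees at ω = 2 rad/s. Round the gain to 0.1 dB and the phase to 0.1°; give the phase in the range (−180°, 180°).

At s = jω = j2:
zero (s+1): 1 + j2 → |·| = √(1²+2²) = √5 ≈ 2.2361, ∠ = arctan(2/1) ≈ 63.43°
pole (s+10): 10 + j2 → |·| = √(10²+2²) = √104 ≈ 10.198, ∠ = arctan(2/10) ≈ 11.31°
pole (s+15): 15 + j2 → |·| = √(15²+2²) = √229 ≈ 15.133, ∠ = arctan(2/15) ≈ 7.59°
pole (s+250): 250 + j2 → |·| = √(250²+2²) = √62504 ≈ 250.01, ∠ = arctan(2/250) ≈ 0.46°
|L| = 200 · 2.2361 / 38583 ≈ 0.011591
Gain = 20 log₁₀(0.011591) ≈ -38.72 dB
∠L = 63.43° − 19.36° = 44.07°

-38.7 dB, 44.1°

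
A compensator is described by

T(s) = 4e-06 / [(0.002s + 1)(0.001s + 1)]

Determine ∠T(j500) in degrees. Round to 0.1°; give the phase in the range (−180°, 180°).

At ω = 500 rad/s:
pole (1 + j500·0.002) = 1 + j1 → |·| ≈ 1.4142, ∠ ≈ 45.00°
pole (1 + j500·0.001) = 1 + j0.5 → |·| ≈ 1.118, ∠ ≈ 26.57°
∠T = (0°) − (45.00° + 26.57°) = -71.57°

-71.6°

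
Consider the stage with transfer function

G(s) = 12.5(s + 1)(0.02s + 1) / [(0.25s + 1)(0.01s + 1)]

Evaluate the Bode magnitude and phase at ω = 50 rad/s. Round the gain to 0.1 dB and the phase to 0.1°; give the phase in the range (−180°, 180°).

36.0 dB, 21.9°

At ω = 50 rad/s:
zero (1 + j50·1) = 1 + j50 → |·| ≈ 50.01, ∠ ≈ 88.85°
zero (1 + j50·0.02) = 1 + j1 → |·| ≈ 1.4142, ∠ ≈ 45.00°
pole (1 + j50·0.25) = 1 + j12.5 → |·| ≈ 12.54, ∠ ≈ 85.43°
pole (1 + j50·0.01) = 1 + j0.5 → |·| ≈ 1.118, ∠ ≈ 26.57°
|G| = 12.5 · 50.01 · 1.4142 / (12.54 · 1.118) ≈ 63.058
Gain = 20 log₁₀(63.058) ≈ 35.99 dB
∠G = (88.85° + 45.00°) − (85.43° + 26.57°) = 21.85°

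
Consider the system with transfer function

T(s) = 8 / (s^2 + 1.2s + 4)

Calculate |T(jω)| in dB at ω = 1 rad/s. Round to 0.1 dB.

At s = jω = j1:
quadratic: (j1)² + 1.2·j1 + 4 = 3 + j1.2 → |·| ≈ 3.2311, ∠ ≈ 21.80°
|T| = 8 / 3.2311 ≈ 2.4759
Gain = 20 log₁₀(2.4759) ≈ 7.87 dB

7.9 dB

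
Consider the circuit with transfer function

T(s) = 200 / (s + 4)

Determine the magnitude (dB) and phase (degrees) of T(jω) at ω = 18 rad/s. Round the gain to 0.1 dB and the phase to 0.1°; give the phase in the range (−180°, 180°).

20.7 dB, -77.5°

At s = jω = j18:
pole (s+4): 4 + j18 → |·| = √(4²+18²) = √340 ≈ 18.439, ∠ = arctan(18/4) ≈ 77.47°
|T| = 200 / 18.439 ≈ 10.847
Gain = 20 log₁₀(10.847) ≈ 20.71 dB
∠T = 0.00° − 77.47° = -77.47°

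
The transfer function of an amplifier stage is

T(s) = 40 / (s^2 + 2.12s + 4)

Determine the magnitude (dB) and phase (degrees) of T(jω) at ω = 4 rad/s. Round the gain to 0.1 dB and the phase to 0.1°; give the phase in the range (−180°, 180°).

8.7 dB, -144.8°

At s = jω = j4:
quadratic: (j4)² + 2.12·j4 + 4 = -12 + j8.48 → |·| ≈ 14.694, ∠ ≈ 144.75°
|T| = 40 / 14.694 ≈ 2.7222
Gain = 20 log₁₀(2.7222) ≈ 8.70 dB
∠T = 0.00° − 144.75° = -144.75°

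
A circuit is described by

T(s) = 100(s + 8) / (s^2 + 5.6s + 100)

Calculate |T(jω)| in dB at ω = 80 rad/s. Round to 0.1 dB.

At s = jω = j80:
zero (s+8): 8 + j80 → |·| = √(8²+80²) = √6464 ≈ 80.399, ∠ = arctan(80/8) ≈ 84.29°
quadratic: (j80)² + 5.6·j80 + 100 = -6300 + j448 → |·| ≈ 6315.9, ∠ ≈ 175.93°
|T| = 100 · 80.399 / 6315.9 ≈ 1.273
Gain = 20 log₁₀(1.273) ≈ 2.10 dB

2.1 dB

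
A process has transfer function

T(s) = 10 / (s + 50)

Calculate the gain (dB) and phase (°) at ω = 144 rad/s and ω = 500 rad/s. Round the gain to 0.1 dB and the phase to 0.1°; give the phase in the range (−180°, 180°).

ω = 144: -23.7 dB, -70.9°; ω = 500: -34.0 dB, -84.3°

At s = jω = j144:
pole (s+50): 50 + j144 → |·| = √(50²+144²) = √23236 ≈ 152.43, ∠ = arctan(144/50) ≈ 70.85°
|T| = 10 / 152.43 ≈ 0.065604
Gain = 20 log₁₀(0.065604) ≈ -23.66 dB
∠T = 0.00° − 70.85° = -70.85°

At s = jω = j500:
pole (s+50): 50 + j500 → |·| = √(50²+500²) = √252500 ≈ 502.49, ∠ = arctan(500/50) ≈ 84.29°
|T| = 10 / 502.49 ≈ 0.019901
Gain = 20 log₁₀(0.019901) ≈ -34.02 dB
∠T = 0.00° − 84.29° = -84.29°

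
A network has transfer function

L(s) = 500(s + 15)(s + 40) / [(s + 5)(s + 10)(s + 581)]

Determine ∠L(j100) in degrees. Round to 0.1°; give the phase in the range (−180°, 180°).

At s = jω = j100:
zero (s+15): 15 + j100 → |·| = √(15²+100²) = √10225 ≈ 101.12, ∠ = arctan(100/15) ≈ 81.47°
zero (s+40): 40 + j100 → |·| = √(40²+100²) = √11600 ≈ 107.7, ∠ = arctan(100/40) ≈ 68.20°
pole (s+5): 5 + j100 → |·| = √(5²+100²) = √10025 ≈ 100.12, ∠ = arctan(100/5) ≈ 87.14°
pole (s+10): 10 + j100 → |·| = √(10²+100²) = √10100 ≈ 100.5, ∠ = arctan(100/10) ≈ 84.29°
pole (s+581): 581 + j100 → |·| = √(581²+100²) = √347561 ≈ 589.54, ∠ = arctan(100/581) ≈ 9.77°
∠L = 149.67° − 181.20° = -31.53°

-31.5°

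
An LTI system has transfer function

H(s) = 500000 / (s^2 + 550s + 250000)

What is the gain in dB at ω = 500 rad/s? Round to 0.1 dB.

5.2 dB

At s = jω = j500:
quadratic: (j500)² + 550·j500 + 250000 = 0 + j275000 → |·| ≈ 2.75e+05, ∠ ≈ 90.00°
|H| = 500000 / 2.75e+05 ≈ 1.8182
Gain = 20 log₁₀(1.8182) ≈ 5.19 dB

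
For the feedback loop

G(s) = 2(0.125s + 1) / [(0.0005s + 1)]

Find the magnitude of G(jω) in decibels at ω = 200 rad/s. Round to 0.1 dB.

33.9 dB

At ω = 200 rad/s:
zero (1 + j200·0.125) = 1 + j25 → |·| ≈ 25.02, ∠ ≈ 87.71°
pole (1 + j200·0.0005) = 1 + j0.1 → |·| ≈ 1.005, ∠ ≈ 5.71°
|G| = 2 · 25.02 / (1.005) ≈ 49.791
Gain = 20 log₁₀(49.791) ≈ 33.94 dB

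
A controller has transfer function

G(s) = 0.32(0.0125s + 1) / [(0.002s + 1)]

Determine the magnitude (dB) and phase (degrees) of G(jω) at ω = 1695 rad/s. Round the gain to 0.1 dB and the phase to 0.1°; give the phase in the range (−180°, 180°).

5.7 dB, 13.7°

At ω = 1695 rad/s:
zero (1 + j1695·0.0125) = 1 + j21.1875 → |·| ≈ 21.211, ∠ ≈ 87.30°
pole (1 + j1695·0.002) = 1 + j3.39 → |·| ≈ 3.5344, ∠ ≈ 73.56°
|G| = 0.32 · 21.211 / (3.5344) ≈ 1.9204
Gain = 20 log₁₀(1.9204) ≈ 5.67 dB
∠G = (87.30°) − (73.56°) = 13.74°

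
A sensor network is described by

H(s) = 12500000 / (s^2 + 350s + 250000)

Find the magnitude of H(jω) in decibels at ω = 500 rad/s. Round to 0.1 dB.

At s = jω = j500:
quadratic: (j500)² + 350·j500 + 250000 = 0 + j175000 → |·| ≈ 1.75e+05, ∠ ≈ 90.00°
|H| = 12500000 / 1.75e+05 ≈ 71.429
Gain = 20 log₁₀(71.429) ≈ 37.08 dB

37.1 dB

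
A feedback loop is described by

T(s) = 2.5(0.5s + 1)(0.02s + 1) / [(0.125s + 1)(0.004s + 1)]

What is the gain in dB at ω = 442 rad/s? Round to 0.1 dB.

32.8 dB

At ω = 442 rad/s:
zero (1 + j442·0.5) = 1 + j221 → |·| ≈ 221, ∠ ≈ 89.74°
zero (1 + j442·0.02) = 1 + j8.84 → |·| ≈ 8.8964, ∠ ≈ 83.55°
pole (1 + j442·0.125) = 1 + j55.25 → |·| ≈ 55.259, ∠ ≈ 88.96°
pole (1 + j442·0.004) = 1 + j1.768 → |·| ≈ 2.0312, ∠ ≈ 60.51°
|T| = 2.5 · 221 · 8.8964 / (55.259 · 2.0312) ≈ 43.792
Gain = 20 log₁₀(43.792) ≈ 32.83 dB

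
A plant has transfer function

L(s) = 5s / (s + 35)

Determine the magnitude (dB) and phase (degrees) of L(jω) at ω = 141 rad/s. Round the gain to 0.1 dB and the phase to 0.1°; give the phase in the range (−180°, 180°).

At s = jω = j141:
zero at origin: s = j141 → |·| = 141, ∠ = 90.00°
pole (s+35): 35 + j141 → |·| = √(35²+141²) = √21106 ≈ 145.28, ∠ = arctan(141/35) ≈ 76.06°
|L| = 5 · 141 / 145.28 ≈ 4.8527
Gain = 20 log₁₀(4.8527) ≈ 13.72 dB
∠L = 90.00° − 76.06° = 13.94°

13.7 dB, 13.9°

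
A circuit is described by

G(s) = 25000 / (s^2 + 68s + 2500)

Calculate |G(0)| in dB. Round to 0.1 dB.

20.0 dB

G(0) = 25000 / 2500 = 10
20 log₁₀(10) ≈ 20.00 dB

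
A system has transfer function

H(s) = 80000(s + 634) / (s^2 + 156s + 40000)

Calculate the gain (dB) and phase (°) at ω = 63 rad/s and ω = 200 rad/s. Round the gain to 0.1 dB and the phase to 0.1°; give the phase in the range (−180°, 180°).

ω = 63: 62.7 dB, -9.6°; ω = 200: 64.6 dB, -72.5°

At s = jω = j63:
zero (s+634): 634 + j63 → |·| = √(634²+63²) = √405925 ≈ 637.12, ∠ = arctan(63/634) ≈ 5.67°
quadratic: (j63)² + 156·j63 + 40000 = 36031 + j9828 → |·| ≈ 37347, ∠ ≈ 15.26°
|H| = 80000 · 637.12 / 37347 ≈ 1364.8
Gain = 20 log₁₀(1364.8) ≈ 62.70 dB
∠H = 5.67° − 15.26° = -9.59°

At s = jω = j200:
zero (s+634): 634 + j200 → |·| = √(634²+200²) = √441956 ≈ 664.8, ∠ = arctan(200/634) ≈ 17.51°
quadratic: (j200)² + 156·j200 + 40000 = 0 + j31200 → |·| ≈ 31200, ∠ ≈ 90.00°
|H| = 80000 · 664.8 / 31200 ≈ 1704.6
Gain = 20 log₁₀(1704.6) ≈ 64.63 dB
∠H = 17.51° − 90.00° = -72.49°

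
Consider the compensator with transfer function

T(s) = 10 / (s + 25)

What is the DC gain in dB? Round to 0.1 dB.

T(0) = 10 / 25 = 0.4
20 log₁₀(0.4) ≈ -7.96 dB

-8.0 dB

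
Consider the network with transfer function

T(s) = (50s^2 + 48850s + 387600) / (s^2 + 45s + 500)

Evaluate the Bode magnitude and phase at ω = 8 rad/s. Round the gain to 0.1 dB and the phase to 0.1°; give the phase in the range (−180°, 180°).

Substitute s = j8:
Numerator: 50(j8)^2 + 48850(j8) + 387600 = 384400 + j390800
Denominator: (j8)^2 + 45(j8) + 500 = 436 + j360
|N| = √(384400² + 390800²) ≈ 5.4817e+05, ∠N ≈ 45.47°
|D| = √(436² + 360²) ≈ 565.42, ∠D ≈ 39.55°
|T| = 5.4817e+05 / 565.42 ≈ 969.49
Gain = 20 log₁₀(969.49) ≈ 59.73 dB
∠T = 45.47° − 39.55° = 5.92°

59.7 dB, 5.9°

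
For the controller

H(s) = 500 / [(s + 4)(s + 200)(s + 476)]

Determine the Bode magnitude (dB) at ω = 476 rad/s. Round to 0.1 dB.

At s = jω = j476:
pole (s+4): 4 + j476 → |·| = √(4²+476²) = √226592 ≈ 476.02, ∠ = arctan(476/4) ≈ 89.52°
pole (s+200): 200 + j476 → |·| = √(200²+476²) = √266576 ≈ 516.31, ∠ = arctan(476/200) ≈ 67.21°
pole (s+476): 476 + j476 → |·| = √(476²+476²) = √453152 ≈ 673.17, ∠ = arctan(476/476) ≈ 45.00°
|H| = 500 / 1.6545e+08 ≈ 3.0221e-06
Gain = 20 log₁₀(3.0221e-06) ≈ -110.39 dB

-110.4 dB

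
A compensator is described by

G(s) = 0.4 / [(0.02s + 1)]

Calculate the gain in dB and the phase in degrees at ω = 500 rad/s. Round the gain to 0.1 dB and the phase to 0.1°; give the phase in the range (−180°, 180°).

-28.0 dB, -84.3°

At ω = 500 rad/s:
pole (1 + j500·0.02) = 1 + j10 → |·| ≈ 10.05, ∠ ≈ 84.29°
|G| = 0.4 · 1 / (10.05) ≈ 0.039801
Gain = 20 log₁₀(0.039801) ≈ -28.00 dB
∠G = (0°) − (84.29°) = -84.29°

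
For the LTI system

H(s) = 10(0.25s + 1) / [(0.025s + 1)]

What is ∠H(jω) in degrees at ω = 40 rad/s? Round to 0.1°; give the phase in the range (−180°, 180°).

At ω = 40 rad/s:
zero (1 + j40·0.25) = 1 + j10 → |·| ≈ 10.05, ∠ ≈ 84.29°
pole (1 + j40·0.025) = 1 + j1 → |·| ≈ 1.4142, ∠ ≈ 45.00°
∠H = (84.29°) − (45.00°) = 39.29°

39.3°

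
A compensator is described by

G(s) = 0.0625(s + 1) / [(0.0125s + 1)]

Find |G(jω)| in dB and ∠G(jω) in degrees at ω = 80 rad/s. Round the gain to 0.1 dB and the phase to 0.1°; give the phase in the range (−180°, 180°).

At ω = 80 rad/s:
zero (1 + j80·1) = 1 + j80 → |·| ≈ 80.006, ∠ ≈ 89.28°
pole (1 + j80·0.0125) = 1 + j1 → |·| ≈ 1.4142, ∠ ≈ 45.00°
|G| = 0.0625 · 80.006 / (1.4142) ≈ 3.5358
Gain = 20 log₁₀(3.5358) ≈ 10.97 dB
∠G = (89.28°) − (45.00°) = 44.28°

11.0 dB, 44.3°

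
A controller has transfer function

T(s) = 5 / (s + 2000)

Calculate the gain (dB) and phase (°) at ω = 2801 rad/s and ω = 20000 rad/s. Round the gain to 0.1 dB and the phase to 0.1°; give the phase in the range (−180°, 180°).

At s = jω = j2801:
pole (s+2000): 2000 + j2801 → |·| = √(2000²+2801²) = √11845601 ≈ 3441.7, ∠ = arctan(2801/2000) ≈ 54.47°
|T| = 5 / 3441.7 ≈ 0.0014528
Gain = 20 log₁₀(0.0014528) ≈ -56.76 dB
∠T = 0.00° − 54.47° = -54.47°

At s = jω = j20000:
pole (s+2000): 2000 + j20000 → |·| = √(2000²+20000²) = √404000000 ≈ 20100, ∠ = arctan(20000/2000) ≈ 84.29°
|T| = 5 / 20100 ≈ 0.00024876
Gain = 20 log₁₀(0.00024876) ≈ -72.08 dB
∠T = 0.00° − 84.29° = -84.29°

ω = 2801: -56.8 dB, -54.5°; ω = 20000: -72.1 dB, -84.3°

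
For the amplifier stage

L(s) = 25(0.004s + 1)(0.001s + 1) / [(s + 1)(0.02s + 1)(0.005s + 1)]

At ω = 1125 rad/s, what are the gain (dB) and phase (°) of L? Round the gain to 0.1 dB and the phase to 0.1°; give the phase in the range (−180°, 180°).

At ω = 1125 rad/s:
zero (1 + j1125·0.004) = 1 + j4.5 → |·| ≈ 4.6098, ∠ ≈ 77.47°
zero (1 + j1125·0.001) = 1 + j1.125 → |·| ≈ 1.5052, ∠ ≈ 48.37°
pole (1 + j1125·1) = 1 + j1125 → |·| ≈ 1125, ∠ ≈ 89.95°
pole (1 + j1125·0.02) = 1 + j22.5 → |·| ≈ 22.522, ∠ ≈ 87.46°
pole (1 + j1125·0.005) = 1 + j5.625 → |·| ≈ 5.7132, ∠ ≈ 79.92°
|L| = 25 · 4.6098 · 1.5052 / (1125 · 22.522 · 5.7132) ≈ 0.0011983
Gain = 20 log₁₀(0.0011983) ≈ -58.43 dB
∠L = (77.47° + 48.37°) − (89.95° + 87.46° + 79.92°) = -131.49°

-58.4 dB, -131.5°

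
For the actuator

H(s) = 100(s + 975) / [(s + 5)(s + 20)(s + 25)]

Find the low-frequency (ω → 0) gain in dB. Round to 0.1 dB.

31.8 dB

H(0) = 100·975 / (5·20·25) = 39
20 log₁₀(39) ≈ 31.82 dB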